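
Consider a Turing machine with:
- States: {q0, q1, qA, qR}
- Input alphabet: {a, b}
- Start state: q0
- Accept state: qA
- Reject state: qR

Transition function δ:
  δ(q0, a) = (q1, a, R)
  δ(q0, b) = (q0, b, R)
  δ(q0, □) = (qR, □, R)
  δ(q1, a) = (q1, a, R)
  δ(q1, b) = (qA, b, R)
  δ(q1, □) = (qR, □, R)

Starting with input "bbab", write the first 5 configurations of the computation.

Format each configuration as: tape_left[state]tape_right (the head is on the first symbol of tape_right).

Transitions applied:
Step 1: δ(q0, b) = (q0, b, R)
Step 2: δ(q0, b) = (q0, b, R)
Step 3: δ(q0, a) = (q1, a, R)
Step 4: δ(q1, b) = (qA, b, R)

The first 5 configurations are:
[q0]bbab ⊢ b[q0]bab ⊢ bb[q0]ab ⊢ bba[q1]b ⊢ bbab[qA]□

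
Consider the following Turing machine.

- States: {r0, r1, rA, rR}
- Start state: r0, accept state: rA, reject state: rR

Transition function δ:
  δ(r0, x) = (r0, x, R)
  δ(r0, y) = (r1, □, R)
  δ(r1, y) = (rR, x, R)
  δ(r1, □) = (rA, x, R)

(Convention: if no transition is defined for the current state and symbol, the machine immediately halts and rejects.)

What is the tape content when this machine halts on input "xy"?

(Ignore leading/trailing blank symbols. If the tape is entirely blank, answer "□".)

Execution trace:
Initial: [r0]xy
Step 1: δ(r0, x) = (r0, x, R) → x[r0]y
Step 2: δ(r0, y) = (r1, □, R) → x□[r1]□
Step 3: δ(r1, □) = (rA, x, R) → x□x[rA]□

The machine reaches the accept state rA and halts.

Final tape (ignoring leading/trailing blanks): x□x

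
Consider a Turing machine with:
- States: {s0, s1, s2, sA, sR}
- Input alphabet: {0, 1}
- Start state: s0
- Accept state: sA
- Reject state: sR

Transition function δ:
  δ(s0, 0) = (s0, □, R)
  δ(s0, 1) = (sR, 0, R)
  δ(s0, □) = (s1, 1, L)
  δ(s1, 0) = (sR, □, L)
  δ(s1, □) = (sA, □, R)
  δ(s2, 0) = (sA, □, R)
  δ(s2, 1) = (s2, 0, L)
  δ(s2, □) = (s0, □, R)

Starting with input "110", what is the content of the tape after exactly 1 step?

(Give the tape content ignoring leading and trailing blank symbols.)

Execution trace:
Initial: [s0]110
Step 1: δ(s0, 1) = (sR, 0, R) → 0[sR]10

The machine reaches the reject state sR and halts.

After 1 step, the tape (ignoring leading/trailing blanks) is: 010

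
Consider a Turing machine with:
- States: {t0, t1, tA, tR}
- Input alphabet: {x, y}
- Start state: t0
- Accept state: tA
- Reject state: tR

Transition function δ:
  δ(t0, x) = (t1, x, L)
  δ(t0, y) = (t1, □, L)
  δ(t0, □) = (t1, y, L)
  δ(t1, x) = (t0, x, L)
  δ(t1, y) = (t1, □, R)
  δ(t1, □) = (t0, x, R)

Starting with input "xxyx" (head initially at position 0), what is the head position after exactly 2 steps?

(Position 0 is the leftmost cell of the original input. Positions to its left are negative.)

Execution trace (head position shown):
Step 0: [t0]xxyx  (head at position 0)
Step 1: move left → [t1]□xxyx  (head at position -1)
Step 2: move right → x[t0]xxyx  (head at position 0)

After 2 steps, the head is at position 0.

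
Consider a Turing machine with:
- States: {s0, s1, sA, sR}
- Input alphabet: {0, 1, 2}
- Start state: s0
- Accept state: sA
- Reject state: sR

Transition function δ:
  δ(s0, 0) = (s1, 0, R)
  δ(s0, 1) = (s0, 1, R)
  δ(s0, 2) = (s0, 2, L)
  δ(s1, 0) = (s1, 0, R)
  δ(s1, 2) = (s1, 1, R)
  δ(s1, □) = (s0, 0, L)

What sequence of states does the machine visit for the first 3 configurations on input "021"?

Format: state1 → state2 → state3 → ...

Execution trace:
Initial: [s0]021
Step 1: δ(s0, 0) = (s1, 0, R) → 0[s1]21
Step 2: δ(s1, 2) = (s1, 1, R) → 01[s1]1

No transition is defined for δ(s1, 1). By convention the machine halts and rejects.

State sequence: s0 → s1 → s1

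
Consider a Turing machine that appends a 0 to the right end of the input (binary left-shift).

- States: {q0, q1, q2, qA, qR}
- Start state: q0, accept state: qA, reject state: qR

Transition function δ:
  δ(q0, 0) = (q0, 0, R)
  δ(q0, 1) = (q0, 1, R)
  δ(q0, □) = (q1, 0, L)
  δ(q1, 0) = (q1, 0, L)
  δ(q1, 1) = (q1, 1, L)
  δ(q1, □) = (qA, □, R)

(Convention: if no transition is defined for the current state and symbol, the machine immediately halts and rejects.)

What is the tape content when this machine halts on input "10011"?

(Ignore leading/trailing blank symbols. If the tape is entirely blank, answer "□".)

Execution trace:
Initial: [q0]10011
Step 1: δ(q0, 1) = (q0, 1, R) → 1[q0]0011
Step 2: δ(q0, 0) = (q0, 0, R) → 10[q0]011
Step 3: δ(q0, 0) = (q0, 0, R) → 100[q0]11
Step 4: δ(q0, 1) = (q0, 1, R) → 1001[q0]1
Step 5: δ(q0, 1) = (q0, 1, R) → 10011[q0]□
Step 6: δ(q0, □) = (q1, 0, L) → 1001[q1]10
Step 7: δ(q1, 1) = (q1, 1, L) → 100[q1]110
Step 8: δ(q1, 1) = (q1, 1, L) → 10[q1]0110
Step 9: δ(q1, 0) = (q1, 0, L) → 1[q1]00110
Step 10: δ(q1, 0) = (q1, 0, L) → [q1]100110
Step 11: δ(q1, 1) = (q1, 1, L) → [q1]□100110
Step 12: δ(q1, □) = (qA, □, R) → □[qA]100110

The machine reaches the accept state qA and halts.

Final tape (ignoring leading/trailing blanks): 100110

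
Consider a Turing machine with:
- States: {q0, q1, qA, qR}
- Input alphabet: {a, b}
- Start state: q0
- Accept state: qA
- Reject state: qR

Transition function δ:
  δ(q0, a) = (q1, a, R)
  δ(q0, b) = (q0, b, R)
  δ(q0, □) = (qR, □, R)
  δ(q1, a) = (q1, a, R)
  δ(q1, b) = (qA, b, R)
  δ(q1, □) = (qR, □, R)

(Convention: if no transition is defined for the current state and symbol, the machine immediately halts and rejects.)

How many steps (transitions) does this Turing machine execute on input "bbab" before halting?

Execution trace:
Initial: [q0]bbab
Step 1: δ(q0, b) = (q0, b, R) → b[q0]bab
Step 2: δ(q0, b) = (q0, b, R) → bb[q0]ab
Step 3: δ(q0, a) = (q1, a, R) → bba[q1]b
Step 4: δ(q1, b) = (qA, b, R) → bbab[qA]□

The machine reaches the accept state qA and halts.

The machine executed 4 steps before halting.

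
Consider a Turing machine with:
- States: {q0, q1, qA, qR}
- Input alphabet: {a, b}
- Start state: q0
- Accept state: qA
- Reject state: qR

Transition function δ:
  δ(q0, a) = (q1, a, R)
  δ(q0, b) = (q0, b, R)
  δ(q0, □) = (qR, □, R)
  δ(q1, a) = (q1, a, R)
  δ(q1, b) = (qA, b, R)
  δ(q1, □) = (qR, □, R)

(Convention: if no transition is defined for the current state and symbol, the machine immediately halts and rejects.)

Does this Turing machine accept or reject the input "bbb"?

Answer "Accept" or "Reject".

Execution trace:
Initial: [q0]bbb
Step 1: δ(q0, b) = (q0, b, R) → b[q0]bb
Step 2: δ(q0, b) = (q0, b, R) → bb[q0]b
Step 3: δ(q0, b) = (q0, b, R) → bbb[q0]□
Step 4: δ(q0, □) = (qR, □, R) → bbb□[qR]□

The machine reaches the reject state qR and halts.

Answer: Reject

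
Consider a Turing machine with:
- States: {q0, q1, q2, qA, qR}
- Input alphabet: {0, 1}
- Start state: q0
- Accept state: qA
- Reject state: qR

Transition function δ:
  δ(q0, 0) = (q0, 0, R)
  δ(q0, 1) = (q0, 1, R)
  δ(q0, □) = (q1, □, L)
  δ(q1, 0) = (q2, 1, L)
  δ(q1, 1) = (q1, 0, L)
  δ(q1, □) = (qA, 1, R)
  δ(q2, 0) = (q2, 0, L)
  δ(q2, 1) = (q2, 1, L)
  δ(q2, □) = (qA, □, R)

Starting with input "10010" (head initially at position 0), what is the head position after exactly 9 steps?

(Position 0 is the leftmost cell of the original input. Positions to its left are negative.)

Execution trace (head position shown):
Step 0: [q0]10010  (head at position 0)
Step 1: move right → 1[q0]0010  (head at position 1)
Step 2: move right → 10[q0]010  (head at position 2)
Step 3: move right → 100[q0]10  (head at position 3)
Step 4: move right → 1001[q0]0  (head at position 4)
Step 5: move right → 10010[q0]□  (head at position 5)
Step 6: move left → 1001[q1]0□  (head at position 4)
Step 7: move left → 100[q2]11□  (head at position 3)
Step 8: move left → 10[q2]011□  (head at position 2)
Step 9: move left → 1[q2]0011□  (head at position 1)

After 9 steps, the head is at position 1.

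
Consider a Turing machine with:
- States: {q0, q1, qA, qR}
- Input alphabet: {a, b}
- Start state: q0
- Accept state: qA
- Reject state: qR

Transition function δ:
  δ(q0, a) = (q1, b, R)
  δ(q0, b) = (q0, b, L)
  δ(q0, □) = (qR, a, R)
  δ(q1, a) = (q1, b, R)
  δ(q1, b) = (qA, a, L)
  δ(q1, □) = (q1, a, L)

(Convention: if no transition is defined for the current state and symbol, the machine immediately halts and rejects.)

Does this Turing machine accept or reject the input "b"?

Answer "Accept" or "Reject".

Execution trace:
Initial: [q0]b
Step 1: δ(q0, b) = (q0, b, L) → [q0]□b
Step 2: δ(q0, □) = (qR, a, R) → a[qR]b

The machine reaches the reject state qR and halts.

Answer: Reject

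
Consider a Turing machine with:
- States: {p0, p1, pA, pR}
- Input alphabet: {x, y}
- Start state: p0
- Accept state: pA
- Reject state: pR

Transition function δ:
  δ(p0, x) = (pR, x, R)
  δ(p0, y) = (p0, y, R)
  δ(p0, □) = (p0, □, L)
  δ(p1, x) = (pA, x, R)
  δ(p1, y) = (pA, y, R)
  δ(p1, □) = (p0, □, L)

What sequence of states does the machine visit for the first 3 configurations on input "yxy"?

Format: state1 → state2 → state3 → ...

Execution trace:
Initial: [p0]yxy
Step 1: δ(p0, y) = (p0, y, R) → y[p0]xy
Step 2: δ(p0, x) = (pR, x, R) → yx[pR]y

The machine reaches the reject state pR and halts.

State sequence: p0 → p0 → pR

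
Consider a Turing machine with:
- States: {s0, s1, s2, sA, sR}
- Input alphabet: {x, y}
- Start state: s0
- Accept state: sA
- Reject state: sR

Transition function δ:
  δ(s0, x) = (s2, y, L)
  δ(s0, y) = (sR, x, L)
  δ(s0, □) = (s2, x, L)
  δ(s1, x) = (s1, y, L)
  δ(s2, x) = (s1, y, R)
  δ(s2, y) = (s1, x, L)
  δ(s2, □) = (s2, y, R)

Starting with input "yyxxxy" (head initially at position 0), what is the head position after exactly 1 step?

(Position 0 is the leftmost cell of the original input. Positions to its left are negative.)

Execution trace (head position shown):
Step 0: [s0]yyxxxy  (head at position 0)
Step 1: move left → [sR]□xyxxxy  (head at position -1)

After 1 step, the head is at position -1.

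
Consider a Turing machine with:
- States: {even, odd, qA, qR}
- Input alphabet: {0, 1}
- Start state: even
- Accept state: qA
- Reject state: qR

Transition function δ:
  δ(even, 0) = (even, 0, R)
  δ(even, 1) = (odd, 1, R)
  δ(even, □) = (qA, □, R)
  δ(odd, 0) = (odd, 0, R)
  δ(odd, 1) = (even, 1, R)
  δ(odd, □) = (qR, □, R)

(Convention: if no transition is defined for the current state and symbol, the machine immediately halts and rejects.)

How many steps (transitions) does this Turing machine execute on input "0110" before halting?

Execution trace:
Initial: [even]0110
Step 1: δ(even, 0) = (even, 0, R) → 0[even]110
Step 2: δ(even, 1) = (odd, 1, R) → 01[odd]10
Step 3: δ(odd, 1) = (even, 1, R) → 011[even]0
Step 4: δ(even, 0) = (even, 0, R) → 0110[even]□
Step 5: δ(even, □) = (qA, □, R) → 0110□[qA]□

The machine reaches the accept state qA and halts.

The machine executed 5 steps before halting.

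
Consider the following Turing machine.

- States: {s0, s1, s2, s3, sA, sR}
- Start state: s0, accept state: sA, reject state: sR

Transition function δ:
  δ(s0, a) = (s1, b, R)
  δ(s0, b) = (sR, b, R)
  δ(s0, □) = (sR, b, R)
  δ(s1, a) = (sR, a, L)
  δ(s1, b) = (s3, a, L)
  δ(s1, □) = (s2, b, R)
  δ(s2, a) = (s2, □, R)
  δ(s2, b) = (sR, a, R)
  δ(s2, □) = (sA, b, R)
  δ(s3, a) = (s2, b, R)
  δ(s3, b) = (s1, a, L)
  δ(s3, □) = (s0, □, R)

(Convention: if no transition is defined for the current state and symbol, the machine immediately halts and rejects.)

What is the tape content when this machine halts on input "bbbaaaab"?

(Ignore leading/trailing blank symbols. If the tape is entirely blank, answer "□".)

Execution trace:
Initial: [s0]bbbaaaab
Step 1: δ(s0, b) = (sR, b, R) → b[sR]bbaaaab

The machine reaches the reject state sR and halts.

Final tape (ignoring leading/trailing blanks): bbbaaaab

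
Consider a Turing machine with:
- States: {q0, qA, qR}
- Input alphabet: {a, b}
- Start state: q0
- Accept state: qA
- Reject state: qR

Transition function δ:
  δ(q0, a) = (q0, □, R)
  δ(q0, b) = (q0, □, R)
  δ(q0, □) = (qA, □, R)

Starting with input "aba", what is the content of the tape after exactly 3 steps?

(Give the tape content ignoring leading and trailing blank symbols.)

Execution trace:
Initial: [q0]aba
Step 1: δ(q0, a) = (q0, □, R) → □[q0]ba
Step 2: δ(q0, b) = (q0, □, R) → □□[q0]a
Step 3: δ(q0, a) = (q0, □, R) → □□□[q0]□

After 3 steps, the tape (ignoring leading/trailing blanks) is: □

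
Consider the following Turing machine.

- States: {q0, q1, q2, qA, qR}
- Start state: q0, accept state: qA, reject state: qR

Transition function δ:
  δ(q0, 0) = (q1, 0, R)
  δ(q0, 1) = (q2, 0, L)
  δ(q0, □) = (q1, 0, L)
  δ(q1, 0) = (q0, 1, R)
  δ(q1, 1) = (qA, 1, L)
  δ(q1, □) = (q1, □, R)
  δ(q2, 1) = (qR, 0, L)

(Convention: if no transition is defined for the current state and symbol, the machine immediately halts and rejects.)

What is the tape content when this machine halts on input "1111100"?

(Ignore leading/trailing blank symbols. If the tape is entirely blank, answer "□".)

Execution trace:
Initial: [q0]1111100
Step 1: δ(q0, 1) = (q2, 0, L) → [q2]□0111100

No transition is defined for δ(q2, □). By convention the machine halts and rejects.

Final tape (ignoring leading/trailing blanks): 0111100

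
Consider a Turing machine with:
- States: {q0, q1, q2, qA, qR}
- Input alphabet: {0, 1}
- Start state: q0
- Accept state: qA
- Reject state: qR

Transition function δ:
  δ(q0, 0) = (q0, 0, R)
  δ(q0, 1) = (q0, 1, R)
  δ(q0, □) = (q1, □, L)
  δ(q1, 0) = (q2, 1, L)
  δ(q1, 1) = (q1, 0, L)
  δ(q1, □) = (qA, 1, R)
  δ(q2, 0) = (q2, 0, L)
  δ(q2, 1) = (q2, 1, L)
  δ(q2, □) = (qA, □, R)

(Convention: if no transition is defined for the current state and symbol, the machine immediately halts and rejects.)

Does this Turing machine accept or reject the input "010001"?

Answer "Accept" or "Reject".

Execution trace:
Initial: [q0]010001
Step 1: δ(q0, 0) = (q0, 0, R) → 0[q0]10001
Step 2: δ(q0, 1) = (q0, 1, R) → 01[q0]0001
Step 3: δ(q0, 0) = (q0, 0, R) → 010[q0]001
Step 4: δ(q0, 0) = (q0, 0, R) → 0100[q0]01
Step 5: δ(q0, 0) = (q0, 0, R) → 01000[q0]1
Step 6: δ(q0, 1) = (q0, 1, R) → 010001[q0]□
Step 7: δ(q0, □) = (q1, □, L) → 01000[q1]1□
Step 8: δ(q1, 1) = (q1, 0, L) → 0100[q1]00□
Step 9: δ(q1, 0) = (q2, 1, L) → 010[q2]010□
Step 10: δ(q2, 0) = (q2, 0, L) → 01[q2]0010□
Step 11: δ(q2, 0) = (q2, 0, L) → 0[q2]10010□
Step 12: δ(q2, 1) = (q2, 1, L) → [q2]010010□
Step 13: δ(q2, 0) = (q2, 0, L) → [q2]□010010□
Step 14: δ(q2, □) = (qA, □, R) → □[qA]010010□

The machine reaches the accept state qA and halts.

Answer: Accept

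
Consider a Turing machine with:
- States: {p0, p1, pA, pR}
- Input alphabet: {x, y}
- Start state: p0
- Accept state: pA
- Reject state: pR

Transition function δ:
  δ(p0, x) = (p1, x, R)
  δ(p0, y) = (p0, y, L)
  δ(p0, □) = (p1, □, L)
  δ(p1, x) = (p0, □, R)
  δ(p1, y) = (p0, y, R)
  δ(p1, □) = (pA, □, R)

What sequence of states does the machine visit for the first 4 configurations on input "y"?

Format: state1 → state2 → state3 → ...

Execution trace:
Initial: [p0]y
Step 1: δ(p0, y) = (p0, y, L) → [p0]□y
Step 2: δ(p0, □) = (p1, □, L) → [p1]□□y
Step 3: δ(p1, □) = (pA, □, R) → □[pA]□y

The machine reaches the accept state pA and halts.

State sequence: p0 → p0 → p1 → pA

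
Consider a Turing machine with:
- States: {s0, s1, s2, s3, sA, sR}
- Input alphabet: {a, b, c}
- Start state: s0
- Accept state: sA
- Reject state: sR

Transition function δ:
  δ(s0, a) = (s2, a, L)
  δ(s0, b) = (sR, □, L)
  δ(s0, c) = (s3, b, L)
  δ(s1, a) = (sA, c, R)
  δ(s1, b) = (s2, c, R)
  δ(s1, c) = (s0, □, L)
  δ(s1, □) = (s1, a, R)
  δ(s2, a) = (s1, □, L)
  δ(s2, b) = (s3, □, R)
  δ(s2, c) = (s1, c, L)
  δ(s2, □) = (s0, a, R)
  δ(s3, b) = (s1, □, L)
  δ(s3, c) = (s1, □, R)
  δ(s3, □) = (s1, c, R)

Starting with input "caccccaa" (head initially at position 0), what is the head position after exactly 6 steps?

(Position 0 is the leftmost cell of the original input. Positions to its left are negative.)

Execution trace (head position shown):
Step 0: [s0]caccccaa  (head at position 0)
Step 1: move left → [s3]□baccccaa  (head at position -1)
Step 2: move right → c[s1]baccccaa  (head at position 0)
Step 3: move right → cc[s2]accccaa  (head at position 1)
Step 4: move left → c[s1]c□ccccaa  (head at position 0)
Step 5: move left → [s0]c□□ccccaa  (head at position -1)
Step 6: move left → [s3]□b□□ccccaa  (head at position -2)

After 6 steps, the head is at position -2.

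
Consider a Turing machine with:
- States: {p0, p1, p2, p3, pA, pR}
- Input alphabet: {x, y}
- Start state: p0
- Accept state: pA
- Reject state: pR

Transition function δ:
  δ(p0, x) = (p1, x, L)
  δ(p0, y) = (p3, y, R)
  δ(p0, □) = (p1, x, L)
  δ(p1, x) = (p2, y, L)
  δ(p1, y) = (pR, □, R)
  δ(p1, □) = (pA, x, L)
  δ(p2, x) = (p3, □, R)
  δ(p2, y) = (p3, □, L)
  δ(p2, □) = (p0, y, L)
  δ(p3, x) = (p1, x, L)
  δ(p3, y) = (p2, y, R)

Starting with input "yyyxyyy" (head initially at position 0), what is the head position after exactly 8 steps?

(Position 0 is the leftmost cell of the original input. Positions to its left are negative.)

Execution trace (head position shown):
Step 0: [p0]yyyxyyy  (head at position 0)
Step 1: move right → y[p3]yyxyyy  (head at position 1)
Step 2: move right → yy[p2]yxyyy  (head at position 2)
Step 3: move left → y[p3]y□xyyy  (head at position 1)
Step 4: move right → yy[p2]□xyyy  (head at position 2)
Step 5: move left → y[p0]yyxyyy  (head at position 1)
Step 6: move right → yy[p3]yxyyy  (head at position 2)
Step 7: move right → yyy[p2]xyyy  (head at position 3)
Step 8: move right → yyy□[p3]yyy  (head at position 4)

After 8 steps, the head is at position 4.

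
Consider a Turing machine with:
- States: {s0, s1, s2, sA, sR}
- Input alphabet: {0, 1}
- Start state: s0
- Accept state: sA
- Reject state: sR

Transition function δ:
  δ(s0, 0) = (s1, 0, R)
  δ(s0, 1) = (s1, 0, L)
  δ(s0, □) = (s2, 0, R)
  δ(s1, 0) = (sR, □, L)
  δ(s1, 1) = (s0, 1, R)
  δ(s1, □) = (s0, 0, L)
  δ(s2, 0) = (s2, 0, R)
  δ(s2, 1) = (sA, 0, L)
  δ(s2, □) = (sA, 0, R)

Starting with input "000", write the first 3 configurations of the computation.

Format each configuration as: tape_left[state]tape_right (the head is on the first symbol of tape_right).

Transitions applied:
Step 1: δ(s0, 0) = (s1, 0, R)
Step 2: δ(s1, 0) = (sR, □, L)

The first 3 configurations are:
[s0]000 ⊢ 0[s1]00 ⊢ [sR]0□0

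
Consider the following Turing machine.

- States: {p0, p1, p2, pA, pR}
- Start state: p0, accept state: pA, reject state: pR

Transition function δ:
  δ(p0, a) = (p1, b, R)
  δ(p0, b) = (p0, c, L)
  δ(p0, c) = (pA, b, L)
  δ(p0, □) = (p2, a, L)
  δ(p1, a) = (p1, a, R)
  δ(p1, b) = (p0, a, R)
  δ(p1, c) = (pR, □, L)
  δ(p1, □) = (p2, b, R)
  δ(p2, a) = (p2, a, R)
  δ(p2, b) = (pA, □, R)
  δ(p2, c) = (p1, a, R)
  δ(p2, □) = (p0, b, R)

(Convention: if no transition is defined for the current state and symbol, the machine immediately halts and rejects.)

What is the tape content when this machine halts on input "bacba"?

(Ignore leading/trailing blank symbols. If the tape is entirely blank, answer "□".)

Execution trace:
Initial: [p0]bacba
Step 1: δ(p0, b) = (p0, c, L) → [p0]□cacba
Step 2: δ(p0, □) = (p2, a, L) → [p2]□acacba
Step 3: δ(p2, □) = (p0, b, R) → b[p0]acacba
Step 4: δ(p0, a) = (p1, b, R) → bb[p1]cacba
Step 5: δ(p1, c) = (pR, □, L) → b[pR]b□acba

The machine reaches the reject state pR and halts.

Final tape (ignoring leading/trailing blanks): bb□acba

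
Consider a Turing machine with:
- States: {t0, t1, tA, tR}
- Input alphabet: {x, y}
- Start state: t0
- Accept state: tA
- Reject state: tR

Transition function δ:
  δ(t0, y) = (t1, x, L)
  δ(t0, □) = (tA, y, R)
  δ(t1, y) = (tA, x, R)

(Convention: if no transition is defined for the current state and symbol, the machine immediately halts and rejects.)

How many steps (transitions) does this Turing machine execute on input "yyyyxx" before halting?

Execution trace:
Initial: [t0]yyyyxx
Step 1: δ(t0, y) = (t1, x, L) → [t1]□xyyyxx

No transition is defined for δ(t1, □). By convention the machine halts and rejects.

The machine executed 1 step before halting.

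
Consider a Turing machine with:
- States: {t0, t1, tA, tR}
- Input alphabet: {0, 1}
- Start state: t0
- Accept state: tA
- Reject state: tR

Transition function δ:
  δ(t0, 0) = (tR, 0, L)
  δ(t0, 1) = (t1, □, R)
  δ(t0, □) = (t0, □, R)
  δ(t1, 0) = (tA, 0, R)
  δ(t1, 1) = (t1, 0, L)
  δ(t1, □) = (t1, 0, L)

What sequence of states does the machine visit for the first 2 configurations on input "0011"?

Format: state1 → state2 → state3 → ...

Execution trace:
Initial: [t0]0011
Step 1: δ(t0, 0) = (tR, 0, L) → [tR]□0011

The machine reaches the reject state tR and halts.

State sequence: t0 → tR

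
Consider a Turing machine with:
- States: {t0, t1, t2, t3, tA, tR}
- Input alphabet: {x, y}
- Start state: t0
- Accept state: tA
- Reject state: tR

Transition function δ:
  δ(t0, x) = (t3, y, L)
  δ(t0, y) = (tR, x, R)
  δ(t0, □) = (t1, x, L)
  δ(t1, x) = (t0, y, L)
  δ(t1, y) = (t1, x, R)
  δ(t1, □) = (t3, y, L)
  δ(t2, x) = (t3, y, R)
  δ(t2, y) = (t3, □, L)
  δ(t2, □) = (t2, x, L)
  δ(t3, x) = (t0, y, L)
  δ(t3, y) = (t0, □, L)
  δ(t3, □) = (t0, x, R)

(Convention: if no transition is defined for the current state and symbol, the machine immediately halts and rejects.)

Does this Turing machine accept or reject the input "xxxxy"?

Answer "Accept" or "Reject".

Execution trace:
Initial: [t0]xxxxy
Step 1: δ(t0, x) = (t3, y, L) → [t3]□yxxxy
Step 2: δ(t3, □) = (t0, x, R) → x[t0]yxxxy
Step 3: δ(t0, y) = (tR, x, R) → xx[tR]xxxy

The machine reaches the reject state tR and halts.

Answer: Reject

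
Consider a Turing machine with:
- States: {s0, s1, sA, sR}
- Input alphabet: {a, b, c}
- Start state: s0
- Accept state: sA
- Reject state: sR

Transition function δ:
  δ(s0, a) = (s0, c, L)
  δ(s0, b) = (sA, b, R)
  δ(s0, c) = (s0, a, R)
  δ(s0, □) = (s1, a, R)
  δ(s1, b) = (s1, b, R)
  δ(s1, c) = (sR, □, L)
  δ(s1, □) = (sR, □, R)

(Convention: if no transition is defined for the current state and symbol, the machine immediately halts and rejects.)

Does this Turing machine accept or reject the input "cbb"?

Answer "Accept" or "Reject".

Execution trace:
Initial: [s0]cbb
Step 1: δ(s0, c) = (s0, a, R) → a[s0]bb
Step 2: δ(s0, b) = (sA, b, R) → ab[sA]b

The machine reaches the accept state sA and halts.

Answer: Accept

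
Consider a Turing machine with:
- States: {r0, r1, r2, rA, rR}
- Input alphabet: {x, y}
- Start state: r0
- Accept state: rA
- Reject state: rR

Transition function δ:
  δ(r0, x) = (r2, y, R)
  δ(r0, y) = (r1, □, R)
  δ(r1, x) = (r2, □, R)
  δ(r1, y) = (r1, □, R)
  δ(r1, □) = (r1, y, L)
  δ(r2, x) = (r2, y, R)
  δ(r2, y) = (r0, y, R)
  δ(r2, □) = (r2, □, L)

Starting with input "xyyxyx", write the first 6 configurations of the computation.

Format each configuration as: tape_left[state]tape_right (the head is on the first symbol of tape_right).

Transitions applied:
Step 1: δ(r0, x) = (r2, y, R)
Step 2: δ(r2, y) = (r0, y, R)
Step 3: δ(r0, y) = (r1, □, R)
Step 4: δ(r1, x) = (r2, □, R)
Step 5: δ(r2, y) = (r0, y, R)

The first 6 configurations are:
[r0]xyyxyx ⊢ y[r2]yyxyx ⊢ yy[r0]yxyx ⊢ yy□[r1]xyx ⊢ yy□□[r2]yx ⊢ yy□□y[r0]x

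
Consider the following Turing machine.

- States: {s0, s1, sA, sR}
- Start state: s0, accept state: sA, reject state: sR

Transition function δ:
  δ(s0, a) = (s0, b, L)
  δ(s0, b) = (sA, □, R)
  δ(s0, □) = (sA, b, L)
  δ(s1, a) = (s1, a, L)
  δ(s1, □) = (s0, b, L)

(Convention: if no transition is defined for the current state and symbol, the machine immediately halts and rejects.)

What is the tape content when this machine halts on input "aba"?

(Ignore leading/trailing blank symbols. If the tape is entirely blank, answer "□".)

Execution trace:
Initial: [s0]aba
Step 1: δ(s0, a) = (s0, b, L) → [s0]□bba
Step 2: δ(s0, □) = (sA, b, L) → [sA]□bbba

The machine reaches the accept state sA and halts.

Final tape (ignoring leading/trailing blanks): bbba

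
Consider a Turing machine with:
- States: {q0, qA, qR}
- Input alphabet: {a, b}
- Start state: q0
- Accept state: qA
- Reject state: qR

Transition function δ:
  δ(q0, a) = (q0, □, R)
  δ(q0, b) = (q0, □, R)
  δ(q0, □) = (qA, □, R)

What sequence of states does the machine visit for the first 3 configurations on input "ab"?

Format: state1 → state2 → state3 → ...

Execution trace:
Initial: [q0]ab
Step 1: δ(q0, a) = (q0, □, R) → □[q0]b
Step 2: δ(q0, b) = (q0, □, R) → □□[q0]□

State sequence: q0 → q0 → q0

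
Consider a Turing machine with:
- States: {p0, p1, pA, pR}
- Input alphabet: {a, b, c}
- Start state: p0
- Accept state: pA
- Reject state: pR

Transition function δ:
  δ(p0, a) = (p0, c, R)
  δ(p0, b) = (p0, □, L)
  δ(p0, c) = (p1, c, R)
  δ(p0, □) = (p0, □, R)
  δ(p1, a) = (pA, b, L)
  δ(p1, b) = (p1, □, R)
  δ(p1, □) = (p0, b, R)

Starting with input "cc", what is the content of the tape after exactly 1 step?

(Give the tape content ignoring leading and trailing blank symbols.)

Execution trace:
Initial: [p0]cc
Step 1: δ(p0, c) = (p1, c, R) → c[p1]c

No transition is defined for δ(p1, c). By convention the machine halts and rejects.

After 1 step, the tape (ignoring leading/trailing blanks) is: cc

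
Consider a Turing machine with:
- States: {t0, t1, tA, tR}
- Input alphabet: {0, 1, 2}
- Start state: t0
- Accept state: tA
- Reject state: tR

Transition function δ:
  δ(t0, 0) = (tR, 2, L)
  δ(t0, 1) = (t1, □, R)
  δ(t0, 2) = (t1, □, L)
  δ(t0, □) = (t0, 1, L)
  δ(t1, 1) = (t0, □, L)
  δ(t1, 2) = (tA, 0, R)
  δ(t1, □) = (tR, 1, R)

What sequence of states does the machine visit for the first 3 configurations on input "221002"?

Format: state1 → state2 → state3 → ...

Execution trace:
Initial: [t0]221002
Step 1: δ(t0, 2) = (t1, □, L) → [t1]□□21002
Step 2: δ(t1, □) = (tR, 1, R) → 1[tR]□21002

The machine reaches the reject state tR and halts.

State sequence: t0 → t1 → tR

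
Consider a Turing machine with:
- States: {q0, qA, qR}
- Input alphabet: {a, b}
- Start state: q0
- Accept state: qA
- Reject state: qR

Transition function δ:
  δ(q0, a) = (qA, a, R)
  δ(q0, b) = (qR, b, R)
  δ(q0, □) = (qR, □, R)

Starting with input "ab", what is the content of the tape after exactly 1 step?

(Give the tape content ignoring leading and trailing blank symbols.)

Execution trace:
Initial: [q0]ab
Step 1: δ(q0, a) = (qA, a, R) → a[qA]b

The machine reaches the accept state qA and halts.

After 1 step, the tape (ignoring leading/trailing blanks) is: ab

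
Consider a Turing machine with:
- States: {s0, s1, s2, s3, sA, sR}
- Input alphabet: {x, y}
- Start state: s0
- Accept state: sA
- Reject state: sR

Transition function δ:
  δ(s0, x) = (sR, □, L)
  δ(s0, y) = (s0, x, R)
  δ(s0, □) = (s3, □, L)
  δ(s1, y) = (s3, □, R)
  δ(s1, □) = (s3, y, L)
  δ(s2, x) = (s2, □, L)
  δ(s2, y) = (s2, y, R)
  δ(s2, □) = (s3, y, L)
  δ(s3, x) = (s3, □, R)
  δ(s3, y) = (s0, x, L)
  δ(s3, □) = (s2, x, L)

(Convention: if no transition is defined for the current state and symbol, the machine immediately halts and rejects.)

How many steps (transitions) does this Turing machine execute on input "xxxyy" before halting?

Execution trace:
Initial: [s0]xxxyy
Step 1: δ(s0, x) = (sR, □, L) → [sR]□□xxyy

The machine reaches the reject state sR and halts.

The machine executed 1 step before halting.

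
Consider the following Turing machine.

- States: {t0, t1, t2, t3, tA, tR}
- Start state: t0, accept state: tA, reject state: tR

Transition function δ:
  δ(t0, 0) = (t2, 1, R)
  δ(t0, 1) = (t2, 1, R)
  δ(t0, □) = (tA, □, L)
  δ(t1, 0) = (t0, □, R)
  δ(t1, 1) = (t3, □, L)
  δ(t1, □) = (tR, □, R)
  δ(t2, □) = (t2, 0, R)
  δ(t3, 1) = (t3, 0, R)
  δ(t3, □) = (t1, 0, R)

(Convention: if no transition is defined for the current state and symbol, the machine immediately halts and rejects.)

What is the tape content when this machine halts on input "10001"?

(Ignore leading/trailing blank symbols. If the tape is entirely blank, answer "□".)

Execution trace:
Initial: [t0]10001
Step 1: δ(t0, 1) = (t2, 1, R) → 1[t2]0001

No transition is defined for δ(t2, 0). By convention the machine halts and rejects.

Final tape (ignoring leading/trailing blanks): 10001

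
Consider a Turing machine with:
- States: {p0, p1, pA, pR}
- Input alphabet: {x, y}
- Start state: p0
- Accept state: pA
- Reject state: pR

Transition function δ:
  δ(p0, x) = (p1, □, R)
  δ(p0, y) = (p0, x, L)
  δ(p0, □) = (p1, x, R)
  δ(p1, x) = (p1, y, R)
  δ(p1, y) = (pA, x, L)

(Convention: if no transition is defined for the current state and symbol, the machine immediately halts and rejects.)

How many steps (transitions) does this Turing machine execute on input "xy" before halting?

Execution trace:
Initial: [p0]xy
Step 1: δ(p0, x) = (p1, □, R) → □[p1]y
Step 2: δ(p1, y) = (pA, x, L) → [pA]□x

The machine reaches the accept state pA and halts.

The machine executed 2 steps before halting.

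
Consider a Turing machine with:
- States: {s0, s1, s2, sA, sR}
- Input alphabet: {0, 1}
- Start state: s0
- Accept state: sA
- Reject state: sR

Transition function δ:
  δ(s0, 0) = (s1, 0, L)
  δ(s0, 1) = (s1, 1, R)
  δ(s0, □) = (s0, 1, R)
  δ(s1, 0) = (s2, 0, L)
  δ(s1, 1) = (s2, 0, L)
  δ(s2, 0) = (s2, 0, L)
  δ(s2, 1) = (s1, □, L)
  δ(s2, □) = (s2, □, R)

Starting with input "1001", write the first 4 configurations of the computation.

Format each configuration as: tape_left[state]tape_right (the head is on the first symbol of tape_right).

Transitions applied:
Step 1: δ(s0, 1) = (s1, 1, R)
Step 2: δ(s1, 0) = (s2, 0, L)
Step 3: δ(s2, 1) = (s1, □, L)

The first 4 configurations are:
[s0]1001 ⊢ 1[s1]001 ⊢ [s2]1001 ⊢ [s1]□□001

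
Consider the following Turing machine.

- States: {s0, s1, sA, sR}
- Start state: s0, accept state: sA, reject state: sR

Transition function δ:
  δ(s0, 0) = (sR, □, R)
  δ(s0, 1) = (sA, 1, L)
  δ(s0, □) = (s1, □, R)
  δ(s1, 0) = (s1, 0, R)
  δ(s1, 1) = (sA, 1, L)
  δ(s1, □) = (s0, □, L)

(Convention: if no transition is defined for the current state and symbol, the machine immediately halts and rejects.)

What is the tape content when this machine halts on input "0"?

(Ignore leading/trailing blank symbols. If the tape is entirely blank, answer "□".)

Execution trace:
Initial: [s0]0
Step 1: δ(s0, 0) = (sR, □, R) → □[sR]□

The machine reaches the reject state sR and halts.

Final tape (ignoring leading/trailing blanks): □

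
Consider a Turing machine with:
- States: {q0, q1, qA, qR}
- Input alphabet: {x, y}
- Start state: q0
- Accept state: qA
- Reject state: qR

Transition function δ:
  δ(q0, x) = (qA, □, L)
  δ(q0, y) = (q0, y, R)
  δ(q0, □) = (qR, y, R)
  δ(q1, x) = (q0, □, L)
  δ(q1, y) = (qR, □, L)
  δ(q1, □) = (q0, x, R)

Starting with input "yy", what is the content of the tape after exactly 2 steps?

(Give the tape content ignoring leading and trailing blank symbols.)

Execution trace:
Initial: [q0]yy
Step 1: δ(q0, y) = (q0, y, R) → y[q0]y
Step 2: δ(q0, y) = (q0, y, R) → yy[q0]□

After 2 steps, the tape (ignoring leading/trailing blanks) is: yy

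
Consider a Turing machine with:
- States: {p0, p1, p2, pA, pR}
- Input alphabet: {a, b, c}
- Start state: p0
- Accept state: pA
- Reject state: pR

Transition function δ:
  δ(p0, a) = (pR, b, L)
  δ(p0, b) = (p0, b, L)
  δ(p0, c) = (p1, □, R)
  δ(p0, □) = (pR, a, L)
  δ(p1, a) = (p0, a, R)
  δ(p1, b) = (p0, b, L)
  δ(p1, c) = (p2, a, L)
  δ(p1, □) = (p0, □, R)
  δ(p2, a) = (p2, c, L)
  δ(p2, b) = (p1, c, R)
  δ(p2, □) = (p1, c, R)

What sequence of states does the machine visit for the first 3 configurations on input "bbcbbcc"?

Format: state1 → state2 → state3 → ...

Execution trace:
Initial: [p0]bbcbbcc
Step 1: δ(p0, b) = (p0, b, L) → [p0]□bbcbbcc
Step 2: δ(p0, □) = (pR, a, L) → [pR]□abbcbbcc

The machine reaches the reject state pR and halts.

State sequence: p0 → p0 → pR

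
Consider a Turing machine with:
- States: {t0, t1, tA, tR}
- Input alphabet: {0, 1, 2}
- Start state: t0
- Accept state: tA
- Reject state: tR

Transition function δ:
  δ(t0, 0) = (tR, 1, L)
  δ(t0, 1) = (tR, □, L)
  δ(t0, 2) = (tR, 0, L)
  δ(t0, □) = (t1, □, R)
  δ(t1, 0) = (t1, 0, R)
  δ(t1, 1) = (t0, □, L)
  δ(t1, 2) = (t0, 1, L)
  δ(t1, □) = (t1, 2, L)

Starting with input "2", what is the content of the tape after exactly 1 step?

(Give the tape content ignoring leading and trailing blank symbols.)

Execution trace:
Initial: [t0]2
Step 1: δ(t0, 2) = (tR, 0, L) → [tR]□0

The machine reaches the reject state tR and halts.

After 1 step, the tape (ignoring leading/trailing blanks) is: 0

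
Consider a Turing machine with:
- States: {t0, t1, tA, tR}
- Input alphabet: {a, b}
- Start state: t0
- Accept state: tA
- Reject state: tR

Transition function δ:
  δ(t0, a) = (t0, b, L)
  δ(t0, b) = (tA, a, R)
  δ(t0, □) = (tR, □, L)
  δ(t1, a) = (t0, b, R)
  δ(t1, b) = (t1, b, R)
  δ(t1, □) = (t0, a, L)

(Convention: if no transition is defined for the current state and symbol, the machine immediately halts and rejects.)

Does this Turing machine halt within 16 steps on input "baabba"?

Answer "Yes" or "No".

Execution trace:
Initial: [t0]baabba
Step 1: δ(t0, b) = (tA, a, R) → a[tA]aabba

The machine reaches the accept state tA and halts.
The machine halted after 1 step (within the 16-step bound).

Answer: Yes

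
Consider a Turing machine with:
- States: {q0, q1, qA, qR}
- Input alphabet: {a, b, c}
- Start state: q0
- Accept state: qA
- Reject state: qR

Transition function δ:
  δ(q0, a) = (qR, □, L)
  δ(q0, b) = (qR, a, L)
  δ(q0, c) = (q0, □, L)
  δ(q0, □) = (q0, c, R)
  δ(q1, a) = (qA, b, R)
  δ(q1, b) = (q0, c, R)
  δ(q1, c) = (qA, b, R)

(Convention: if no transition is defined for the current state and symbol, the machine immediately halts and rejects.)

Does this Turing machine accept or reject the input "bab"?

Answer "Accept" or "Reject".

Execution trace:
Initial: [q0]bab
Step 1: δ(q0, b) = (qR, a, L) → [qR]□aab

The machine reaches the reject state qR and halts.

Answer: Reject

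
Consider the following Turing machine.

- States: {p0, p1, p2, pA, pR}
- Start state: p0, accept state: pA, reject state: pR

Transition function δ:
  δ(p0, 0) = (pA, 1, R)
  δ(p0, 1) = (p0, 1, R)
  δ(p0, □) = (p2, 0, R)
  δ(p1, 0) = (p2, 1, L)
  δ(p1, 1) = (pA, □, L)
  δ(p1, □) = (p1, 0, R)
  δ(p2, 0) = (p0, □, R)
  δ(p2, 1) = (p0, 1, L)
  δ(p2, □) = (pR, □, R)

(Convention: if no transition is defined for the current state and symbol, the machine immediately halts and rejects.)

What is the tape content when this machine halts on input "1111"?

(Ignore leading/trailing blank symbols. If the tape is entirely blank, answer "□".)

Execution trace:
Initial: [p0]1111
Step 1: δ(p0, 1) = (p0, 1, R) → 1[p0]111
Step 2: δ(p0, 1) = (p0, 1, R) → 11[p0]11
Step 3: δ(p0, 1) = (p0, 1, R) → 111[p0]1
Step 4: δ(p0, 1) = (p0, 1, R) → 1111[p0]□
Step 5: δ(p0, □) = (p2, 0, R) → 11110[p2]□
Step 6: δ(p2, □) = (pR, □, R) → 11110□[pR]□

The machine reaches the reject state pR and halts.

Final tape (ignoring leading/trailing blanks): 11110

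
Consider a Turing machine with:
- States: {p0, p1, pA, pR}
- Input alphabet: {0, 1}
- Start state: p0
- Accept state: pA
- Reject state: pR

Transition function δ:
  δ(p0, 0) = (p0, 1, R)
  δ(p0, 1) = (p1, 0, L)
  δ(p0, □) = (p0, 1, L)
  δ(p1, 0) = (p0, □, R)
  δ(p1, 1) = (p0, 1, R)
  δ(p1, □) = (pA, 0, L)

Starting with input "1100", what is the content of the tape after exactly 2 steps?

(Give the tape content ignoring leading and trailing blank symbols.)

Execution trace:
Initial: [p0]1100
Step 1: δ(p0, 1) = (p1, 0, L) → [p1]□0100
Step 2: δ(p1, □) = (pA, 0, L) → [pA]□00100

The machine reaches the accept state pA and halts.

After 2 steps, the tape (ignoring leading/trailing blanks) is: 00100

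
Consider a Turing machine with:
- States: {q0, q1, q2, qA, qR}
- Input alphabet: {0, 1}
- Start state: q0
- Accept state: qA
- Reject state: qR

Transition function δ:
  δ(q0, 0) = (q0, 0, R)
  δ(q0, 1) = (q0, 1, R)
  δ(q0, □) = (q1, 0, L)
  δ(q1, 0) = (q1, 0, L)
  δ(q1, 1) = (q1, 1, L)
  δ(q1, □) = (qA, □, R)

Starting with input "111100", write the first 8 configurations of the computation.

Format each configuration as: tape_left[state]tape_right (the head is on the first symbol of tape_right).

Transitions applied:
Step 1: δ(q0, 1) = (q0, 1, R)
Step 2: δ(q0, 1) = (q0, 1, R)
Step 3: δ(q0, 1) = (q0, 1, R)
Step 4: δ(q0, 1) = (q0, 1, R)
Step 5: δ(q0, 0) = (q0, 0, R)
Step 6: δ(q0, 0) = (q0, 0, R)
Step 7: δ(q0, □) = (q1, 0, L)

The first 8 configurations are:
[q0]111100 ⊢ 1[q0]11100 ⊢ 11[q0]1100 ⊢ 111[q0]100 ⊢ 1111[q0]00 ⊢ 11110[q0]0 ⊢ 111100[q0]□ ⊢ 11110[q1]00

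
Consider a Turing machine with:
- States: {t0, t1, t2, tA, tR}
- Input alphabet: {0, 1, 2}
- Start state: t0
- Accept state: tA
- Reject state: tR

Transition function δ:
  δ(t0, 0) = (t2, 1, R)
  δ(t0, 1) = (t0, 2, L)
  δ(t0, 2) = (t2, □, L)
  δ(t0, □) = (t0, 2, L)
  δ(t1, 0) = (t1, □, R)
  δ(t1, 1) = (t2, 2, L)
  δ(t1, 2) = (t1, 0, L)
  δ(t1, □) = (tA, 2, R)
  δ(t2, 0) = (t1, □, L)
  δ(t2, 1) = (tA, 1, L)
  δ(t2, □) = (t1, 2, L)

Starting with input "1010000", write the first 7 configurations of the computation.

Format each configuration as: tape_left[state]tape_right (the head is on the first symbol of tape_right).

Transitions applied:
Step 1: δ(t0, 1) = (t0, 2, L)
Step 2: δ(t0, □) = (t0, 2, L)
Step 3: δ(t0, □) = (t0, 2, L)
Step 4: δ(t0, □) = (t0, 2, L)
Step 5: δ(t0, □) = (t0, 2, L)
Step 6: δ(t0, □) = (t0, 2, L)

The first 7 configurations are:
[t0]1010000 ⊢ [t0]□2010000 ⊢ [t0]□22010000 ⊢ [t0]□222010000 ⊢ [t0]□2222010000 ⊢ [t0]□22222010000 ⊢ [t0]□222222010000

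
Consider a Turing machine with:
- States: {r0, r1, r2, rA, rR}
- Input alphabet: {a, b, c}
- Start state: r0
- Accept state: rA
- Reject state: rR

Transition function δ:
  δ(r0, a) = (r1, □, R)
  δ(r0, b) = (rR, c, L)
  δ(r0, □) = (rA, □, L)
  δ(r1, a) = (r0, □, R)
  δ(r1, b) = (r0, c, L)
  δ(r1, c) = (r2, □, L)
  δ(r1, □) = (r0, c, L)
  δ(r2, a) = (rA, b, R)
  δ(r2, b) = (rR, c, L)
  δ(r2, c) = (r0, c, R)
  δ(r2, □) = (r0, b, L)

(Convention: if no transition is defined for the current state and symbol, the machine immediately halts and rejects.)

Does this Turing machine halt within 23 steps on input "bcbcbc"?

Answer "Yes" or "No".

Execution trace:
Initial: [r0]bcbcbc
Step 1: δ(r0, b) = (rR, c, L) → [rR]□ccbcbc

The machine reaches the reject state rR and halts.
The machine halted after 1 step (within the 23-step bound).

Answer: Yes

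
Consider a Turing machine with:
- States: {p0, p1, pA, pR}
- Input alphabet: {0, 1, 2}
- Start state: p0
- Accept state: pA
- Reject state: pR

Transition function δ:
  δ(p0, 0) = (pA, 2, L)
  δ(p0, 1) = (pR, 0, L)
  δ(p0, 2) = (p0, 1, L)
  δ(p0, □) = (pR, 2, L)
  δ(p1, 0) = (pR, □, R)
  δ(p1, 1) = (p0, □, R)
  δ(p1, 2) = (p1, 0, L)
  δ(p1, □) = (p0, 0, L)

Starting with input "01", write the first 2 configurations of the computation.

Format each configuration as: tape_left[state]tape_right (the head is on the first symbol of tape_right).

Transitions applied:
Step 1: δ(p0, 0) = (pA, 2, L)

The first 2 configurations are:
[p0]01 ⊢ [pA]□21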